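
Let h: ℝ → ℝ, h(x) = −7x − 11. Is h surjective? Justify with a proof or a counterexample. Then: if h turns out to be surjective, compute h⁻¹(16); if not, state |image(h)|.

-27/7

For any y ∈ ℝ, x = (y + 11)/(−7) satisfies h(x) = y.
Therefore h is surjective.
Since h is surjective, we compute h⁻¹(16) = (16 + 11)/(−7) = −27/7.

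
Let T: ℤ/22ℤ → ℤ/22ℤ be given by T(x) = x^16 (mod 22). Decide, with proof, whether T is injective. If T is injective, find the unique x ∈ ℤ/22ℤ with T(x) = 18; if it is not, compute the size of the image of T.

T(10): Repeated squaring mod 22: 10^1 ≡ 10, 10^2 ≡ 10² = 100 ≡ 12, 10^4 ≡ 12² = 144 ≡ 12, 10^8 ≡ 12² = 144 ≡ 12, 10^16 ≡ 12² = 144 ≡ 12. So 10^16 ≡ 12 (mod 22).
T(12): Repeated squaring mod 22: 12^1 ≡ 12, 12^2 ≡ 12² = 144 ≡ 12, 12^4 ≡ 12² = 144 ≡ 12, 12^8 ≡ 12² = 144 ≡ 12, 12^16 ≡ 12² = 144 ≡ 12. So 12^16 ≡ 12 (mod 22).
So T(10) = T(12) = 12 while 10 ≠ 12, hence T is not injective.
Since T is not injective, we determine |image(T)|. Computing x^16 mod 22 for each x (by repeated squaring, reducing mod 22 at every step), the values T(0), T(1), …, T(21) are: 0, 1, 20, 3, 4, 5, 16, 15, 14, 9, 12, 11, 12, 9, 14, 15, 16, 5, 4, 3, 20, 1.
The distinct values are {0, 1, 3, 4, 5, 9, 11, 12, 14, 15, 16, 20}; there are 12 of them.

12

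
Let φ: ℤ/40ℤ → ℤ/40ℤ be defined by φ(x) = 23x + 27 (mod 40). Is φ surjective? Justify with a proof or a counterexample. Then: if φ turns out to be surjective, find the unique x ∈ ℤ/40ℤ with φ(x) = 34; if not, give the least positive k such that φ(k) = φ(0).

9

Since gcd(23, 40) = 1, 23 is invertible modulo 40. Euclid's algorithm: 40 = 1·23 + 17, 23 = 1·17 + 6, 17 = 2·6 + 5, 6 = 1·5 + 1; back-substituting gives 1 = 7·23 − 4·40, so 23⁻¹ ≡ 7 (mod 40).
For any y ∈ ℤ/40ℤ, x = 7(y − 27) mod 40 satisfies φ(x) = 23·7(y − 27) + 27 ≡ y (since 23·7 ≡ 1 mod 40). So every y has a preimage.
Hence φ is surjective.
Since φ is surjective, we compute φ⁻¹(34): solve 23x + 27 ≡ 34 (mod 40), i.e. 23x ≡ 7 (mod 40).
Multiplying by 23⁻¹ = 7 gives x ≡ 7·7 = 49 = 1·40 + 9 ≡ 9 (mod 40).
Check: φ(9) = 23·9 + 27 = 234 = 5·40 + 34 ≡ 34 (mod 40).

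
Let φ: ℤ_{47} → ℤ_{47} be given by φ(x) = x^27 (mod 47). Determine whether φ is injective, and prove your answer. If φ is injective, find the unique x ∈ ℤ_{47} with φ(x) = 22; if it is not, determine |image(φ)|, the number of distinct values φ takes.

29

Since 47 is prime, the nonzero elements of ℤ_{47} form a cyclic group of order 46.
As gcd(27, 46) = 1, raising to the 27th power is a bijection on this group: if x_1^27 ≡ x_2^27 then (x_1x_2^{−1})^27 = 1, and the only element of order dividing gcd(27, 46) = 1 is 1, so x_1 = x_2.
With φ(0) = 0 this makes φ injective on all of ℤ_{47}, hence bijective (finite equal-size domain and codomain). In particular φ is injective.
Since φ is injective, we find the preimage of 22. The inverse of x ↦ x^27 on (ℤ_{47})^× is x ↦ x^29, because 27·29 = 783 = 17·46 + 1 ≡ 1 (mod 46) and x^{46} = 1 for x ≠ 0 (Fermat). So φ⁻¹(22) = 22^29 mod 47.
Repeated squaring mod 47: 22^1 ≡ 22, 22^2 ≡ 22² = 484 ≡ 14, 22^4 ≡ 14² = 196 ≡ 8, 22^8 ≡ 8² = 64 ≡ 17, 22^16 ≡ 17² = 289 ≡ 7. Since 29 = 16 + 8 + 4 + 1, 22^29 ≡ 7·17·8·22: 7·17 = 119 ≡ 25, then 25·8 = 200 ≡ 12, then 12·22 = 264 ≡ 29. So 22^29 ≡ 29 (mod 47).
Hence φ⁻¹(22) = 29.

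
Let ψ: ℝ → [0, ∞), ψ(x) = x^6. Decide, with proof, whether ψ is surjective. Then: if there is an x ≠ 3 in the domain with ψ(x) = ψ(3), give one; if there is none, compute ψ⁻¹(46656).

-3

For any y ∈ [0, ∞), x = y^{1/6} ∈ ℝ satisfies x^6 = y, so ψ is surjective.
For the follow-up, such an x exists: taking x = −3 ∈ ℝ gives ψ(−3) = 729 = ψ(3) with −3 ≠ 3.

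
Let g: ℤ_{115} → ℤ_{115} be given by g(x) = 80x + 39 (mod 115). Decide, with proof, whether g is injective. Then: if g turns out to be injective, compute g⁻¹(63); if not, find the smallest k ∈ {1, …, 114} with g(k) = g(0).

23

We have gcd(80, 115) = 5 > 1. Taking u = 0 and v = 23: g(0) = 39 and g(23) = 80·23 + 39 = 1879 ≡ 39 (mod 115).
So g(0) = g(23) while 0 ≠ 23, so g is not injective.
Since g is not injective, we find the least positive k with g(k) = g(0): this means 80k ≡ 0 (mod 115), i.e. 115 ∣ 80k. Since gcd(80, 115) = 5, dividing through by 5 this holds exactly when 23 ∣ 16k, and as gcd(16, 23) = 1, exactly when 23 ∣ k.
The smallest positive such k is 23.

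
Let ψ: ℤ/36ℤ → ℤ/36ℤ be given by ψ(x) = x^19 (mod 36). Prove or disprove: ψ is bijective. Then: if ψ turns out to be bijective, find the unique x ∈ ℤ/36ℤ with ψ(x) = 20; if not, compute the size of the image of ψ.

ψ(0) = 0^19 = 0.
ψ(6): Repeated squaring mod 36: 6^1 ≡ 6, 6^2 ≡ 6² = 36 ≡ 0, 6^4 ≡ 0² = 0, 6^8 ≡ 0² = 0, 6^16 ≡ 0² = 0. Since 19 = 16 + 2 + 1, 6^19 ≡ 0·0·6: 0·0 = 0, then 0·6 = 0. So 6^19 ≡ 0 (mod 36).
So ψ(0) = ψ(6) = 0 while 0 ≠ 6, therefore ψ is not injective, hence not bijective.
Since ψ is not bijective, we determine |image(ψ)|. Computing x^19 mod 36 for each x (by repeated squaring, reducing mod 36 at every step), the values ψ(0), ψ(1), …, ψ(35) are: 0, 1, 20, 27, 4, 5, 0, 7, 8, 9, 28, 11, 0, 13, 32, 27, 16, 17, 0, 19, 20, 9, 4, 23, 0, 25, 8, 27, 28, 29, 0, 31, 32, 9, 16, 35.
The distinct values are {0, 1, 4, 5, 7, 8, 9, 11, 13, 16, 17, 19, 20, 23, 25, 27, 28, 29, 31, 32, 35}; there are 21 of them.

21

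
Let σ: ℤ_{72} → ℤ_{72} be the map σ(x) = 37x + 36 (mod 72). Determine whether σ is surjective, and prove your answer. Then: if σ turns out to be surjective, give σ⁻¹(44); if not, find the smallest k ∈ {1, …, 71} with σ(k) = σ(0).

Recall that σ is surjective if every y in the codomain equals σ(x) for some x in the domain.
Since gcd(37, 72) = 1, 37 is invertible modulo 72. Euclid's algorithm: 72 = 1·37 + 35, 37 = 1·35 + 2, 35 = 17·2 + 1; back-substituting gives 1 = 37·37 − 19·72, so 37⁻¹ ≡ 37 (mod 72).
Then y ↦ 37(y − 36) is a two-sided inverse to σ, so every y ∈ ℤ_{72} has a preimage.
So σ is surjective.
Since σ is surjective, we find σ⁻¹(44): we need 37x ≡ 44 − 36 ≡ 8 (mod 72). Using 37⁻¹ = 37: x ≡ 37·8 = 296 = 4·72 + 8, so x = 8.
Check: σ(8) = 37·8 + 36 = 332 = 4·72 + 44 ≡ 44 (mod 72).

8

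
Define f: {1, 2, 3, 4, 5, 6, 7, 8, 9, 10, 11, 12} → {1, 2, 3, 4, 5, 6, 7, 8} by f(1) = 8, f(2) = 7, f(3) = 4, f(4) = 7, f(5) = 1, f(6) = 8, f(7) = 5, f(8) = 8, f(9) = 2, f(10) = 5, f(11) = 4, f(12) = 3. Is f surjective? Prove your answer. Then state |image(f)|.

No element maps to 6, so f is not surjective.
The image of f is {1, 2, 3, 4, 5, 7, 8}, which has 7 elements.

7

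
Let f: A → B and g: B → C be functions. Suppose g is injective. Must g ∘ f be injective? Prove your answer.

No. Take A = {1, 2}, B = C = {1, 2, 3}, f(1) = f(2) = 1, and g = identity (injective).
Then (g ∘ f)(1) = (g ∘ f)(2) = 1 with 1 ≠ 2, so g ∘ f is not injective.

not injective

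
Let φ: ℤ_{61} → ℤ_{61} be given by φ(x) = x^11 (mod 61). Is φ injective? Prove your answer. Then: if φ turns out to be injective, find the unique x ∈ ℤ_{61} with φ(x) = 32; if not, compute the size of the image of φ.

21

Since 61 is prime, the nonzero elements of ℤ_{61} form a cyclic group of order 60.
As gcd(11, 60) = 1, raising to the 11th power is a bijection on this group: if s^11 ≡ t^11 then (st^{−1})^11 = 1, and the only element of order dividing gcd(11, 60) = 1 is 1, so s = t.
With φ(0) = 0 this makes φ injective on all of ℤ_{61}, hence bijective (finite equal-size domain and codomain). In particular φ is injective.
Since φ is injective, we find the preimage of 32. The inverse of x ↦ x^11 on (ℤ_{61})^× is x ↦ x^11, because 11·11 = 121 = 2·60 + 1 ≡ 1 (mod 60) and x^{60} = 1 for x ≠ 0 (Fermat). So φ⁻¹(32) = 32^11 mod 61.
Repeated squaring mod 61: 32^1 ≡ 32, 32^2 ≡ 32² = 1024 ≡ 48, 32^4 ≡ 48² = 2304 ≡ 47, 32^8 ≡ 47² = 2209 ≡ 13. Since 11 = 8 + 2 + 1, 32^11 ≡ 13·48·32: 13·48 = 624 ≡ 14, then 14·32 = 448 ≡ 21. So 32^11 ≡ 21 (mod 61).
Hence φ⁻¹(32) = 21.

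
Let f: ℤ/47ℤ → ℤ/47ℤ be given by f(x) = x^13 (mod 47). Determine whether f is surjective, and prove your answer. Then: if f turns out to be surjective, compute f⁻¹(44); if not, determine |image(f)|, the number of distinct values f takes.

15

Since 47 is prime, the nonzero elements of ℤ/47ℤ form a cyclic group of order 46.
As gcd(13, 46) = 1, raising to the 13th power is a bijection on this group: if u^13 ≡ v^13 then (uv^{−1})^13 = 1, and the only element of order dividing gcd(13, 46) = 1 is 1, so u = v.
With f(0) = 0 this makes f injective on all of ℤ/47ℤ, hence bijective (finite equal-size domain and codomain). In particular f is surjective.
Since f is surjective, we find the preimage of 44. The inverse of x ↦ x^13 on (ℤ/47ℤ)^× is x ↦ x^39, because 13·39 = 507 = 11·46 + 1 ≡ 1 (mod 46) and x^{46} = 1 for x ≠ 0 (Fermat). So f⁻¹(44) = 44^39 mod 47.
Repeated squaring mod 47: 44^1 ≡ 44, 44^2 ≡ 44² = 1936 ≡ 9, 44^4 ≡ 9² = 81 ≡ 34, 44^8 ≡ 34² = 1156 ≡ 28, 44^16 ≡ 28² = 784 ≡ 32, 44^32 ≡ 32² = 1024 ≡ 37. Since 39 = 32 + 4 + 2 + 1, 44^39 ≡ 37·34·9·44: 37·34 = 1258 ≡ 36, then 36·9 = 324 ≡ 42, then 42·44 = 1848 ≡ 15. So 44^39 ≡ 15 (mod 47).
Hence f⁻¹(44) = 15.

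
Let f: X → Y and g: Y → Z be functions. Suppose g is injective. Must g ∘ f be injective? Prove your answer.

not injective

No. Take X = {1, 2}, Y = Z = {1, 2, 3, 4, 5, 6}, f(1) = f(2) = 1, and g = identity (injective).
Then (g ∘ f)(1) = (g ∘ f)(2) = 1 with 1 ≠ 2, so g ∘ f is not injective.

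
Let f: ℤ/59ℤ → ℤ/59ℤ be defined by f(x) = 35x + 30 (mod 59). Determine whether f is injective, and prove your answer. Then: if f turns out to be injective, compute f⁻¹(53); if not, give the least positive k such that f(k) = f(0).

31

If f(x_1) = f(x_2), then 35x_1 ≡ 35x_2 (mod 59). Because gcd(35, 59) = 1, we may cancel 35 to get x_1 ≡ x_2 (mod 59).
Therefore f is injective.
We now compute 35⁻¹ mod 59 explicitly. Euclid's algorithm: 59 = 1·35 + 24, 35 = 1·24 + 11, 24 = 2·11 + 2, 11 = 5·2 + 1; back-substituting gives 1 = 27·35 − 16·59, so 35⁻¹ ≡ 27 (mod 59).
Since f is injective, we compute f⁻¹(53): solve 35x + 30 ≡ 53 (mod 59), i.e. 35x ≡ 23 (mod 59).
Multiplying by 35⁻¹ = 27 gives x ≡ 27·23 = 621 = 10·59 + 31 ≡ 31 (mod 59).
Check: f(31) = 35·31 + 30 = 1115 = 18·59 + 53 ≡ 53 (mod 59).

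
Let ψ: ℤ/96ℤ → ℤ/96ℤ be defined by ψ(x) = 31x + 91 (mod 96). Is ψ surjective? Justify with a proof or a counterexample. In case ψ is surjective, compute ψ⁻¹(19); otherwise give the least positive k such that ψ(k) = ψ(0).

72

Since gcd(31, 96) = 1, 31 is invertible modulo 96. Euclid's algorithm: 96 = 3·31 + 3, 31 = 10·3 + 1; back-substituting gives 1 = 31·31 − 10·96, so 31⁻¹ ≡ 31 (mod 96).
For any y ∈ ℤ/96ℤ, x = 31(y − 91) mod 96 satisfies ψ(x) = 31·31(y − 91) + 91 ≡ y (since 31·31 ≡ 1 mod 96). So every y has a preimage.
Hence ψ is surjective.
Since ψ is surjective, we find ψ⁻¹(19): we need 31x ≡ 19 − 91 ≡ 24 (mod 96). Using 31⁻¹ = 31: x ≡ 31·24 = 744 = 7·96 + 72, so x = 72.
Check: ψ(72) = 31·72 + 91 = 2323 = 24·96 + 19 ≡ 19 (mod 96).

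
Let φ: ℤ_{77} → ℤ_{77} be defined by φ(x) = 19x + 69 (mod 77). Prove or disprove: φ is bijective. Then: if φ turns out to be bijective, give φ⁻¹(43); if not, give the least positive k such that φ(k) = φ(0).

Recall: φ is injective if φ(x_1) = φ(x_2) implies x_1 = x_2.
Suppose φ(x_1) = φ(x_2) in ℤ_{77}. Then 19x_1 + 69 ≡ 19x_2 + 69 (mod 77), hence 19(x_1 − x_2) ≡ 0 (mod 77).
Since gcd(19, 77) = 1, 19 is invertible modulo 77, therefore x_1 − x_2 ≡ 0 (mod 77), i.e. x_1 = x_2.
We now compute 19⁻¹ mod 77 explicitly. Euclid's algorithm: 77 = 4·19 + 1; back-substituting gives 1 = 73·19 − 18·77, so 19⁻¹ ≡ 73 (mod 77).
For any y ∈ ℤ_{77}, x = 73(y − 69) mod 77 satisfies φ(x) = 19·73(y − 69) + 69 ≡ y (since 19·73 ≡ 1 mod 77). So every y has a preimage.
So φ is bijective.
Since φ is bijective, we find φ⁻¹(43): we need 19x ≡ 43 − 69 ≡ 51 (mod 77). Using 19⁻¹ = 73: x ≡ 73·51 = 3723 = 48·77 + 27, so x = 27.
Check: φ(27) = 19·27 + 69 = 582 = 7·77 + 43 ≡ 43 (mod 77).

27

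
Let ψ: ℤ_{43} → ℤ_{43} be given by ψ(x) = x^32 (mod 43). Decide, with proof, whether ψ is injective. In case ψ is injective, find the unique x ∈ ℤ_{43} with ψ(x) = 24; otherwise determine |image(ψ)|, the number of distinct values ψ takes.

22

ψ(21): Repeated squaring mod 43: 21^1 ≡ 21, 21^2 ≡ 21² = 441 ≡ 11, 21^4 ≡ 11² = 121 ≡ 35, 21^8 ≡ 35² = 1225 ≡ 21, 21^16 ≡ 21² = 441 ≡ 11, 21^32 ≡ 11² = 121 ≡ 35. So 21^32 ≡ 35 (mod 43).
ψ(22): Repeated squaring mod 43: 22^1 ≡ 22, 22^2 ≡ 22² = 484 ≡ 11, 22^4 ≡ 11² = 121 ≡ 35, 22^8 ≡ 35² = 1225 ≡ 21, 22^16 ≡ 21² = 441 ≡ 11, 22^32 ≡ 11² = 121 ≡ 35. So 22^32 ≡ 35 (mod 43).
So ψ(21) = ψ(22) = 35 while 21 ≠ 22, therefore ψ is not injective.
Since ψ is not injective, we determine |image(ψ)|. Computing x^32 mod 43 for each x (by repeated squaring, reducing mod 43 at every step), the values ψ(0), ψ(1), …, ψ(42) are: 0, 1, 16, 13, 41, 9, 36, 6, 11, 40, 15, 21, 17, 23, 10, 31, 4, 24, 38, 14, 25, 35, 35, 25, 14, 38, 24, 4, 31, 10, 23, 17, 21, 15, 40, 11, 6, 36, 9, 41, 13, 16, 1.
The distinct values are {0, 1, 4, 6, 9, 10, 11, 13, 14, 15, 16, 17, 21, 23, 24, 25, 31, 35, 36, 38, 40, 41}; there are 22 of them.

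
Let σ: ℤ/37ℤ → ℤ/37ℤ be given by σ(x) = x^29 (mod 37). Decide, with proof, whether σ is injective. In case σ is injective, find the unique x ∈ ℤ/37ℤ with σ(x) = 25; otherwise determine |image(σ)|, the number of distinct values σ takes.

30

Since 37 is prime, the nonzero elements of ℤ/37ℤ form a cyclic group of order 36.
As gcd(29, 36) = 1, raising to the 29th power is a bijection on this group: if a^29 ≡ b^29 then (ab^{−1})^29 = 1, and the only element of order dividing gcd(29, 36) = 1 is 1, so a = b.
With σ(0) = 0 this makes σ injective on all of ℤ/37ℤ, hence bijective (finite equal-size domain and codomain). In particular σ is injective.
Since σ is injective, we find the preimage of 25. The inverse of x ↦ x^29 on (ℤ/37ℤ)^× is x ↦ x^5, because 29·5 = 145 = 4·36 + 1 ≡ 1 (mod 36) and x^{36} = 1 for x ≠ 0 (Fermat). So σ⁻¹(25) = 25^5 mod 37.
Repeated squaring mod 37: 25^1 ≡ 25, 25^2 ≡ 25² = 625 ≡ 33, 25^4 ≡ 33² = 1089 ≡ 16. Since 5 = 4 + 1, 25^5 ≡ 16·25: 16·25 = 400 ≡ 30. So 25^5 ≡ 30 (mod 37).
Hence σ⁻¹(25) = 30.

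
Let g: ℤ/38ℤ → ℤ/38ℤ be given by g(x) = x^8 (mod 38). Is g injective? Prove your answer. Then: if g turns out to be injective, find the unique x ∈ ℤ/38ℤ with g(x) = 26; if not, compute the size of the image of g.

20

g(18): Repeated squaring mod 38: 18^1 ≡ 18, 18^2 ≡ 18² = 324 ≡ 20, 18^4 ≡ 20² = 400 ≡ 20, 18^8 ≡ 20² = 400 ≡ 20. So 18^8 ≡ 20 (mod 38).
g(20): Repeated squaring mod 38: 20^1 ≡ 20, 20^2 ≡ 20² = 400 ≡ 20, 20^4 ≡ 20² = 400 ≡ 20, 20^8 ≡ 20² = 400 ≡ 20. So 20^8 ≡ 20 (mod 38).
So g(18) = g(20) = 20 while 18 ≠ 20, so g is not injective.
Since g is not injective, we determine |image(g)|. Computing x^8 mod 38 for each x (by repeated squaring, reducing mod 38 at every step), the values g(0), g(1), …, g(37) are: 0, 1, 28, 25, 24, 23, 16, 11, 26, 17, 36, 7, 30, 35, 4, 5, 6, 9, 20, 19, 20, 9, 6, 5, 4, 35, 30, 7, 36, 17, 26, 11, 16, 23, 24, 25, 28, 1.
The distinct values are {0, 1, 4, 5, 6, 7, 9, 11, 16, 17, 19, 20, 23, 24, 25, 26, 28, 30, 35, 36}; there are 20 of them.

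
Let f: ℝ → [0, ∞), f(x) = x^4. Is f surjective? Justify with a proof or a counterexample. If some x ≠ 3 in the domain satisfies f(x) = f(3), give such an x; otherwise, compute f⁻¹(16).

For any y ∈ [0, ∞), x = y^{1/4} ∈ ℝ satisfies x^4 = y, so f is surjective.
For the follow-up, such an x exists: taking x = −3 ∈ ℝ gives f(−3) = 81 = f(3) with −3 ≠ 3.

-3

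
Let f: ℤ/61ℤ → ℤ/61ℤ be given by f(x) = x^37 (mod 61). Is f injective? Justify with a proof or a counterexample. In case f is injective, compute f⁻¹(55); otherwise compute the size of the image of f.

2

Since 61 is prime, the nonzero elements of ℤ/61ℤ form a cyclic group of order 60.
As gcd(37, 60) = 1, raising to the 37th power is a bijection on this group: if x_1^37 ≡ x_2^37 then (x_1x_2^{−1})^37 = 1, and the only element of order dividing gcd(37, 60) = 1 is 1, so x_1 = x_2.
With f(0) = 0 this makes f injective on all of ℤ/61ℤ, hence bijective (finite equal-size domain and codomain). In particular f is injective.
Since f is injective, we find the preimage of 55. The inverse of x ↦ x^37 on (ℤ/61ℤ)^× is x ↦ x^13, because 37·13 = 481 = 8·60 + 1 ≡ 1 (mod 60) and x^{60} = 1 for x ≠ 0 (Fermat). So f⁻¹(55) = 55^13 mod 61.
Repeated squaring mod 61: 55^1 ≡ 55, 55^2 ≡ 55² = 3025 ≡ 36, 55^4 ≡ 36² = 1296 ≡ 15, 55^8 ≡ 15² = 225 ≡ 42. Since 13 = 8 + 4 + 1, 55^13 ≡ 42·15·55: 42·15 = 630 ≡ 20, then 20·55 = 1100 ≡ 2. So 55^13 ≡ 2 (mod 61).
Hence f⁻¹(55) = 2.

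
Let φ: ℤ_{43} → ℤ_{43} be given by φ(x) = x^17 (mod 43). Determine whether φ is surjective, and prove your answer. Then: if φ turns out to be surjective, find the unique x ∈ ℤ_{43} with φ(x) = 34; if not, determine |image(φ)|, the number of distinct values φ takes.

33

Since 43 is prime, the nonzero elements of ℤ_{43} form a cyclic group of order 42.
As gcd(17, 42) = 1, raising to the 17th power is a bijection on this group: if x_1^17 ≡ x_2^17 then (x_1x_2^{−1})^17 = 1, and the only element of order dividing gcd(17, 42) = 1 is 1, so x_1 = x_2.
With φ(0) = 0 this makes φ injective on all of ℤ_{43}, hence bijective (finite equal-size domain and codomain). In particular φ is surjective.
Since φ is surjective, we find the preimage of 34. The inverse of x ↦ x^17 on (ℤ_{43})^× is x ↦ x^5, because 17·5 = 85 = 2·42 + 1 ≡ 1 (mod 42) and x^{42} = 1 for x ≠ 0 (Fermat). So φ⁻¹(34) = 34^5 mod 43.
Repeated squaring mod 43: 34^1 ≡ 34, 34^2 ≡ 34² = 1156 ≡ 38, 34^4 ≡ 38² = 1444 ≡ 25. Since 5 = 4 + 1, 34^5 ≡ 25·34: 25·34 = 850 ≡ 33. So 34^5 ≡ 33 (mod 43).
Hence φ⁻¹(34) = 33.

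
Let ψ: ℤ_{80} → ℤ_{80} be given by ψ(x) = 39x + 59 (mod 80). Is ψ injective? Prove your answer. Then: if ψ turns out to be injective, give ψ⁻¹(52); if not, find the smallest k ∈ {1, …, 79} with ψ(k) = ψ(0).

47

Recall that ψ is injective when ψ(s) = ψ(t) forces s = t.
Suppose ψ(s) = ψ(t) in ℤ_{80}. Then 39s + 59 ≡ 39t + 59 (mod 80), so 39(s − t) ≡ 0 (mod 80).
Since gcd(39, 80) = 1, 39 is invertible modulo 80, therefore s − t ≡ 0 (mod 80), i.e. s = t.
So ψ is injective.
We now compute 39⁻¹ mod 80 explicitly. Euclid's algorithm: 80 = 2·39 + 2, 39 = 19·2 + 1; back-substituting gives 1 = 39·39 − 19·80, so 39⁻¹ ≡ 39 (mod 80).
Since ψ is injective, we find ψ⁻¹(52): we need 39x ≡ 52 − 59 ≡ 73 (mod 80). Using 39⁻¹ = 39: x ≡ 39·73 = 2847 = 35·80 + 47, so x = 47.
Check: ψ(47) = 39·47 + 59 = 1892 = 23·80 + 52 ≡ 52 (mod 80).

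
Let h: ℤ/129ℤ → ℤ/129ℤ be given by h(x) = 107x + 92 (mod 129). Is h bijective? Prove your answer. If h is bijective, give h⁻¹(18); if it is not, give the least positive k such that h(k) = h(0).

Suppose h(x_1) = h(x_2) in ℤ/129ℤ. Then 107x_1 + 92 ≡ 107x_2 + 92 (mod 129), hence 107(x_1 − x_2) ≡ 0 (mod 129).
Since gcd(107, 129) = 1, 107 is invertible modulo 129, thus x_1 − x_2 ≡ 0 (mod 129), i.e. x_1 = x_2.
We now compute 107⁻¹ mod 129 explicitly. Euclid's algorithm: 129 = 1·107 + 22, 107 = 4·22 + 19, 22 = 1·19 + 3, 19 = 6·3 + 1; back-substituting gives 1 = 41·107 − 34·129, so 107⁻¹ ≡ 41 (mod 129).
For any y ∈ ℤ/129ℤ, x = 41(y − 92) mod 129 satisfies h(x) = 107·41(y − 92) + 92 ≡ y (since 107·41 ≡ 1 mod 129). So every y has a preimage.
Thus h is bijective.
Since h is bijective, we find h⁻¹(18): we need 107x ≡ 18 − 92 ≡ 55 (mod 129). Using 107⁻¹ = 41: x ≡ 41·55 = 2255 = 17·129 + 62, so x = 62.
Check: h(62) = 107·62 + 92 = 6726 = 52·129 + 18 ≡ 18 (mod 129).

62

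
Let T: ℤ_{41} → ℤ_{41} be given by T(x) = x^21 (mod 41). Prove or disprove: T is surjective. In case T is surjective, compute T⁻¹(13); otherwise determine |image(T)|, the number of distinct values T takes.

28

Since 41 is prime, the nonzero elements of ℤ_{41} form a cyclic group of order 40.
As gcd(21, 40) = 1, raising to the 21st power is a bijection on this group: if x_1^21 ≡ x_2^21 then (x_1x_2^{−1})^21 = 1, and the only element of order dividing gcd(21, 40) = 1 is 1, so x_1 = x_2.
With T(0) = 0 this makes T injective on all of ℤ_{41}, hence bijective (finite equal-size domain and codomain). In particular T is surjective.
Since T is surjective, we find the preimage of 13. The inverse of x ↦ x^21 on (ℤ_{41})^× is x ↦ x^21, because 21·21 = 441 = 11·40 + 1 ≡ 1 (mod 40) and x^{40} = 1 for x ≠ 0 (Fermat). So T⁻¹(13) = 13^21 mod 41.
Repeated squaring mod 41: 13^1 ≡ 13, 13^2 ≡ 13² = 169 ≡ 5, 13^4 ≡ 5² = 25, 13^8 ≡ 25² = 625 ≡ 10, 13^16 ≡ 10² = 100 ≡ 18. Since 21 = 16 + 4 + 1, 13^21 ≡ 18·25·13: 18·25 = 450 ≡ 40, then 40·13 = 520 ≡ 28. So 13^21 ≡ 28 (mod 41).
Hence T⁻¹(13) = 28.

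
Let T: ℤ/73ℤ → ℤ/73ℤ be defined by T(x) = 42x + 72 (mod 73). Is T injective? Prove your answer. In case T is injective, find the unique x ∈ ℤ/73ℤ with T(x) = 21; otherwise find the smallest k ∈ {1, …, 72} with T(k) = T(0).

If T(a) = T(b), then 42a ≡ 42b (mod 73). Because gcd(42, 73) = 1, we may cancel 42 to get a ≡ b (mod 73).
So T is injective.
We now compute 42⁻¹ mod 73 explicitly. Euclid's algorithm: 73 = 1·42 + 31, 42 = 1·31 + 11, 31 = 2·11 + 9, 11 = 1·9 + 2, 9 = 4·2 + 1; back-substituting gives 1 = 40·42 − 23·73, so 42⁻¹ ≡ 40 (mod 73).
Since T is injective, we compute T⁻¹(21): solve 42x + 72 ≡ 21 (mod 73), i.e. 42x ≡ 22 (mod 73).
Multiplying by 42⁻¹ = 40 gives x ≡ 40·22 = 880 = 12·73 + 4 ≡ 4 (mod 73).
Check: T(4) = 42·4 + 72 = 240 = 3·73 + 21 ≡ 21 (mod 73).

4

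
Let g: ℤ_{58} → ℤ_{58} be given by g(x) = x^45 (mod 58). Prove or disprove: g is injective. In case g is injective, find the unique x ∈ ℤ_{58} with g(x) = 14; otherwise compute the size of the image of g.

Computing x^45 mod 58 for each x (by repeated squaring, reducing mod 58 at every step), the values g(0), g(1), …, g(57) are: 0, 1, 50, 31, 6, 9, 42, 53, 10, 33, 44, 3, 12, 51, 40, 47, 36, 17, 26, 43, 54, 19, 34, 45, 20, 23, 56, 37, 28, 29, 30, 21, 2, 35, 38, 13, 24, 39, 4, 15, 32, 41, 22, 11, 18, 7, 46, 55, 14, 25, 48, 5, 16, 49, 52, 27, 8, 57.
Every element of ℤ_{58} appears exactly once in this list, so g is a bijection, and in particular injective.
Since g is injective, we read off the preimage of 14 from the same table: g(48) = 14, so g⁻¹(14) = 48.

48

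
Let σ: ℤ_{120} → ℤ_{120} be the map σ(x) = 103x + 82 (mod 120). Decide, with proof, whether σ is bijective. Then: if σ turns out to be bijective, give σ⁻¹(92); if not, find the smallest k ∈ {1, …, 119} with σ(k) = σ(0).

Recall that σ is injective when σ(x_1) = σ(x_2) forces x_1 = x_2.
If σ(x_1) = σ(x_2), then 103x_1 ≡ 103x_2 (mod 120). Because gcd(103, 120) = 1, we may cancel 103 to get x_1 ≡ x_2 (mod 120).
We now compute 103⁻¹ mod 120 explicitly. Euclid's algorithm: 120 = 1·103 + 17, 103 = 6·17 + 1; back-substituting gives 1 = 7·103 − 6·120, so 103⁻¹ ≡ 7 (mod 120).
For any y ∈ ℤ_{120}, x = 7(y − 82) mod 120 satisfies σ(x) = 103·7(y − 82) + 82 ≡ y (since 103·7 ≡ 1 mod 120). So every y has a preimage.
Therefore σ is bijective.
Since σ is bijective, we compute σ⁻¹(92): solve 103x + 82 ≡ 92 (mod 120), i.e. 103x ≡ 10 (mod 120).
Multiplying by 103⁻¹ = 7 gives x ≡ 7·10 = 70 ≡ 70 (mod 120).
Check: σ(70) = 103·70 + 82 = 7292 = 60·120 + 92 ≡ 92 (mod 120).

70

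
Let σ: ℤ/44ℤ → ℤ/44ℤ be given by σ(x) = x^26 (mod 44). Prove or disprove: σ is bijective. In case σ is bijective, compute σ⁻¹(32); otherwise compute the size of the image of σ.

12

σ(10): Repeated squaring mod 44: 10^1 ≡ 10, 10^2 ≡ 10² = 100 ≡ 12, 10^4 ≡ 12² = 144 ≡ 12, 10^8 ≡ 12² = 144 ≡ 12, 10^16 ≡ 12² = 144 ≡ 12. Since 26 = 16 + 8 + 2, 10^26 ≡ 12·12·12: 12·12 = 144 ≡ 12, then 12·12 = 144 ≡ 12. So 10^26 ≡ 12 (mod 44).
σ(12): Repeated squaring mod 44: 12^1 ≡ 12, 12^2 ≡ 12² = 144 ≡ 12, 12^4 ≡ 12² = 144 ≡ 12, 12^8 ≡ 12² = 144 ≡ 12, 12^16 ≡ 12² = 144 ≡ 12. Since 26 = 16 + 8 + 2, 12^26 ≡ 12·12·12: 12·12 = 144 ≡ 12, then 12·12 = 144 ≡ 12. So 12^26 ≡ 12 (mod 44).
So σ(10) = σ(12) = 12 while 10 ≠ 12, thus σ is not injective, hence not bijective.
Since σ is not bijective, we determine |image(σ)|. Computing x^26 mod 44 for each x (by repeated squaring, reducing mod 44 at every step), the values σ(0), σ(1), …, σ(43) are: 0, 1, 20, 25, 4, 5, 16, 37, 36, 9, 12, 33, 12, 9, 36, 37, 16, 5, 4, 25, 20, 1, 0, 1, 20, 25, 4, 5, 16, 37, 36, 9, 12, 33, 12, 9, 36, 37, 16, 5, 4, 25, 20, 1.
The distinct values are {0, 1, 4, 5, 9, 12, 16, 20, 25, 33, 36, 37}; there are 12 of them.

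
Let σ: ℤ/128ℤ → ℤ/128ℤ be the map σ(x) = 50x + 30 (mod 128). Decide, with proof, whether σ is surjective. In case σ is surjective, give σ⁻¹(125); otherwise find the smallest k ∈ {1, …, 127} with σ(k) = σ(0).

By definition, σ is surjective if every y in the codomain equals σ(x) for some x in the domain.
Since gcd(50, 128) = 2, we have 50x ≡ 0 (mod 2) for all x, so σ(x) ≡ 0 (mod 2).
But 1 ≢ 0 (mod 2), so 1 ∈ ℤ/128ℤ has no preimage. So σ is not surjective.
Since σ is not surjective, we find the least positive k with σ(k) = σ(0): this means 50k ≡ 0 (mod 128), i.e. 128 ∣ 50k. Since gcd(50, 128) = 2, dividing through by 2 this holds exactly when 64 ∣ 25k, and as gcd(25, 64) = 1, exactly when 64 ∣ k.
The smallest positive such k is 64.

64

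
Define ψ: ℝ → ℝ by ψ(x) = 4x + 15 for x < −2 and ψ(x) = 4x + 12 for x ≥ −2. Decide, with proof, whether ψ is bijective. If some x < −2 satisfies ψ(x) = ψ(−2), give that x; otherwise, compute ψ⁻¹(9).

Both pieces are strictly increasing (slopes 4 and 4), so each is injective on its own interval.
The left piece maps (−∞, −2) onto (−∞, 7); the right piece maps [−2, ∞) onto [4, ∞).
These images overlap. In particular ψ(−2) = 4 (right piece), and solving 4x + 15 = 4 on the left piece gives x = −11/4 < −2.
So ψ(−11/4) = ψ(−2) with −11/4 ≠ −2, and ψ is not injective, hence not bijective. This x = −11/4 is the requested value below −2.

-11/4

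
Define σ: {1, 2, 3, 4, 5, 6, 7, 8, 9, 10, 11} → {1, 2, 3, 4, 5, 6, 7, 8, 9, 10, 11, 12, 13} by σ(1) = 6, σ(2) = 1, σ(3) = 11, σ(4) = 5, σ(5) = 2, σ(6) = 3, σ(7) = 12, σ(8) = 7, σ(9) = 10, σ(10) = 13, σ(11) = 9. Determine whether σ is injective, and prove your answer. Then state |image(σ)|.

11

The values σ(1), …, σ(11) are 6, 1, 11, 5, 2, 3, 12, 7, 10, 13, 9 — all distinct.
So σ(u) = σ(v) only when u = v, and σ is injective.
The image of σ is {1, 2, 3, 5, 6, 7, 9, 10, 11, 12, 13}, which has 11 elements.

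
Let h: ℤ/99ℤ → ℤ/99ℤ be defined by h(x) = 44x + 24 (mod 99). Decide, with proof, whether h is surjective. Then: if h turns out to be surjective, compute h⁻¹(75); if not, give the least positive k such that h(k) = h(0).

Since gcd(44, 99) = 11, we have 44x ≡ 0 (mod 11) for all x, so h(x) ≡ 2 (mod 11).
But 0 ≢ 2 (mod 11), so 0 ∈ ℤ/99ℤ has no preimage. So h is not surjective.
Since h is not surjective, we find the least positive k with h(k) = h(0): this means 44k ≡ 0 (mod 99), i.e. 99 ∣ 44k. Since gcd(44, 99) = 11, dividing through by 11 this holds exactly when 9 ∣ 4k, and as gcd(4, 9) = 1, exactly when 9 ∣ k.
The smallest positive such k is 9.

9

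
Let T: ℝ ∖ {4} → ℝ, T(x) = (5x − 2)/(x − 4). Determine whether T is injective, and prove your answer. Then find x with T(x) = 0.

2/5

Suppose T(a) = T(b). Cross-multiplying: (5a − 2)(b − 4) = (5b − 2)(a − 4).
Expanding both sides and cancelling the symmetric terms leaves −18·(a − b) = 0. Since −18 ≠ 0, a = b. Thus T is injective.
Solving T(x) = 0: cross-multiplying gives 5x − 2 = 0(x − 4), which rearranges to 5x = 2, so x = 2/5.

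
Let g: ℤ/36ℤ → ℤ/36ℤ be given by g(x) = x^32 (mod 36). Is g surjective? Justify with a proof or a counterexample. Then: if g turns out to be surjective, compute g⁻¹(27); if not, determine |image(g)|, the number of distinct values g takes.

g(0) = 0^32 = 0.
g(6): Repeated squaring mod 36: 6^1 ≡ 6, 6^2 ≡ 6² = 36 ≡ 0, 6^4 ≡ 0² = 0, 6^8 ≡ 0² = 0, 6^16 ≡ 0² = 0, 6^32 ≡ 0² = 0. So 6^32 ≡ 0 (mod 36).
So g(0) = g(6) = 0 while 0 ≠ 6, hence g is not injective.
A non-injective map from the 36-element set ℤ/36ℤ to itself takes at most 35 distinct values, so it cannot be surjective. Hence g is not surjective.
Since g is not surjective, we determine |image(g)|. Computing x^32 mod 36 for each x (by repeated squaring, reducing mod 36 at every step), the values g(0), g(1), …, g(35) are: 0, 1, 4, 9, 16, 25, 0, 13, 28, 9, 28, 13, 0, 25, 16, 9, 4, 1, 0, 1, 4, 9, 16, 25, 0, 13, 28, 9, 28, 13, 0, 25, 16, 9, 4, 1.
The distinct values are {0, 1, 4, 9, 13, 16, 25, 28}; there are 8 of them.

8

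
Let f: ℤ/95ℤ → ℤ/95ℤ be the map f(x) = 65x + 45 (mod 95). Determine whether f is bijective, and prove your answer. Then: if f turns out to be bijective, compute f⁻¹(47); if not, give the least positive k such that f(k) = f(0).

19

We have gcd(65, 95) = 5 > 1. Taking x_1 = 0 and x_2 = 19: f(0) = 45 and f(19) = 65·19 + 45 = 1280 ≡ 45 (mod 95).
So f(0) = f(19) while 0 ≠ 19, therefore f is not injective, hence not bijective.
Since f is not bijective, we find the least positive k with f(k) = f(0): this means 65k ≡ 0 (mod 95), i.e. 95 ∣ 65k. Since gcd(65, 95) = 5, dividing through by 5 this holds exactly when 19 ∣ 13k, and as gcd(13, 19) = 1, exactly when 19 ∣ k.
The smallest positive such k is 19.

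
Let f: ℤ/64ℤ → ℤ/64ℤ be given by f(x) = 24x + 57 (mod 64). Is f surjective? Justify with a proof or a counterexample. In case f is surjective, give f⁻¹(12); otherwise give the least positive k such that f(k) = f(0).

Since gcd(24, 64) = 8, we have 24x ≡ 0 (mod 8) for all x, so f(x) ≡ 1 (mod 8).
But 0 ≢ 1 (mod 8), so 0 ∈ ℤ/64ℤ has no preimage. Therefore f is not surjective.
Since f is not surjective, we find the least positive k with f(k) = f(0): this means 24k ≡ 0 (mod 64), i.e. 64 ∣ 24k. Since gcd(24, 64) = 8, dividing through by 8 this holds exactly when 8 ∣ 3k, and as gcd(3, 8) = 1, exactly when 8 ∣ k.
The smallest positive such k is 8.

8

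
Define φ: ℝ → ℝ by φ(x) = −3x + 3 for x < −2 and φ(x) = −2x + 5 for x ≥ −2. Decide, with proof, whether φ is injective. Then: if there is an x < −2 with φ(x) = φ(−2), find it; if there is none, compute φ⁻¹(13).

Both pieces are strictly decreasing (slopes −3 and −2), so each is injective on its own interval.
The left piece maps (−∞, −2) onto (9, ∞); the right piece maps [−2, ∞) onto (−∞, 9].
These images are disjoint, so no value is attained by both pieces. So φ is injective.
Because the two images are disjoint, no x < −2 has φ(x) = φ(−2), so we compute φ⁻¹(13): 13 lies in (9, ∞), so solve −3x + 3 = 13: x = (13 − 3)/(−3) = −10/3.

-10/3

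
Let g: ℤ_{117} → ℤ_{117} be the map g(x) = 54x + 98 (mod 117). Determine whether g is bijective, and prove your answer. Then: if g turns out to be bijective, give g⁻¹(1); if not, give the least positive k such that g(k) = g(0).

13

We have gcd(54, 117) = 9 > 1. Taking u = 0 and v = 13: g(0) = 98 and g(13) = 54·13 + 98 = 800 ≡ 98 (mod 117).
So g(0) = g(13) while 0 ≠ 13, therefore g is not injective, hence not bijective.
Since g is not bijective, we find the least positive k with g(k) = g(0): this means 54k ≡ 0 (mod 117), i.e. 117 ∣ 54k. Since gcd(54, 117) = 9, dividing through by 9 this holds exactly when 13 ∣ 6k, and as gcd(6, 13) = 1, exactly when 13 ∣ k.
The smallest positive such k is 13.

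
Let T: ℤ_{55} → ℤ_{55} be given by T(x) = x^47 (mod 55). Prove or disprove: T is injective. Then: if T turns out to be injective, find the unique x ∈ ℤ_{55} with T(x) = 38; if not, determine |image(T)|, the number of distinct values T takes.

Computing x^47 mod 55 for each x (by repeated squaring, reducing mod 55 at every step), the values T(0), T(1), …, T(54) are: 0, 1, 18, 42, 49, 25, 41, 28, 2, 4, 10, 11, 23, 7, 9, 5, 36, 8, 17, 24, 15, 21, 33, 12, 29, 20, 16, 3, 52, 39, 35, 26, 43, 22, 34, 40, 31, 38, 47, 19, 50, 46, 48, 32, 44, 45, 51, 53, 27, 14, 30, 6, 13, 37, 54.
Every element of ℤ_{55} appears exactly once in this list, so T is a bijection, and in particular injective.
Since T is injective, we read off the preimage of 38 from the same table: T(37) = 38, so T⁻¹(38) = 37.

37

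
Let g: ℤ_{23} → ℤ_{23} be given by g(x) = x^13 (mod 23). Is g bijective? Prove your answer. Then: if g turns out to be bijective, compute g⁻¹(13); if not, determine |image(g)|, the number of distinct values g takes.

6

Since 23 is prime, the nonzero elements of ℤ_{23} form a cyclic group of order 22.
As gcd(13, 22) = 1, raising to the 13th power is a bijection on this group: if a^13 ≡ b^13 then (ab^{−1})^13 = 1, and the only element of order dividing gcd(13, 22) = 1 is 1, so a = b.
With g(0) = 0 this makes g injective on all of ℤ_{23}, hence bijective (finite equal-size domain and codomain). In particular g is bijective.
Since g is bijective, we find the preimage of 13. The inverse of x ↦ x^13 on (ℤ_{23})^× is x ↦ x^17, because 13·17 = 221 = 10·22 + 1 ≡ 1 (mod 22) and x^{22} = 1 for x ≠ 0 (Fermat). So g⁻¹(13) = 13^17 mod 23.
Repeated squaring mod 23: 13^1 ≡ 13, 13^2 ≡ 13² = 169 ≡ 8, 13^4 ≡ 8² = 64 ≡ 18, 13^8 ≡ 18² = 324 ≡ 2, 13^16 ≡ 2² = 4. Since 17 = 16 + 1, 13^17 ≡ 4·13: 4·13 = 52 ≡ 6. So 13^17 ≡ 6 (mod 23).
Hence g⁻¹(13) = 6.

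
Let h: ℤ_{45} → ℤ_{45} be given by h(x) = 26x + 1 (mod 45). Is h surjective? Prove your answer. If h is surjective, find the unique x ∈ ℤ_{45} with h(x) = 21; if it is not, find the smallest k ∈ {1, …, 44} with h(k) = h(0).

Recall that surjectivity means every element of the codomain has a preimage under h.
Since gcd(26, 45) = 1, 26 is invertible modulo 45. Euclid's algorithm: 45 = 1·26 + 19, 26 = 1·19 + 7, 19 = 2·7 + 5, 7 = 1·5 + 2, 5 = 2·2 + 1; back-substituting gives 1 = 26·26 − 15·45, so 26⁻¹ ≡ 26 (mod 45).
Then y ↦ 26(y − 1) is a two-sided inverse to h, so every y ∈ ℤ_{45} has a preimage.
Hence h is surjective.
Since h is surjective, we compute h⁻¹(21): solve 26x + 1 ≡ 21 (mod 45), i.e. 26x ≡ 20 (mod 45).
Multiplying by 26⁻¹ = 26 gives x ≡ 26·20 = 520 = 11·45 + 25 ≡ 25 (mod 45).
Check: h(25) = 26·25 + 1 = 651 = 14·45 + 21 ≡ 21 (mod 45).

25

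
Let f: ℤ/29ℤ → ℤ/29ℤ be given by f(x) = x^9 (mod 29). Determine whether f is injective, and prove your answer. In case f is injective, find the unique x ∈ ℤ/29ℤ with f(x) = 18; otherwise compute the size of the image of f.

10

Since 29 is prime, the nonzero elements of ℤ/29ℤ form a cyclic group of order 28.
As gcd(9, 28) = 1, raising to the 9th power is a bijection on this group: if u^9 ≡ v^9 then (uv^{−1})^9 = 1, and the only element of order dividing gcd(9, 28) = 1 is 1, so u = v.
With f(0) = 0 this makes f injective on all of ℤ/29ℤ, hence bijective (finite equal-size domain and codomain). In particular f is injective.
Since f is injective, we find the preimage of 18. The inverse of x ↦ x^9 on (ℤ/29ℤ)^× is x ↦ x^25, because 9·25 = 225 = 8·28 + 1 ≡ 1 (mod 28) and x^{28} = 1 for x ≠ 0 (Fermat). So f⁻¹(18) = 18^25 mod 29.
Repeated squaring mod 29: 18^1 ≡ 18, 18^2 ≡ 18² = 324 ≡ 5, 18^4 ≡ 5² = 25, 18^8 ≡ 25² = 625 ≡ 16, 18^16 ≡ 16² = 256 ≡ 24. Since 25 = 16 + 8 + 1, 18^25 ≡ 24·16·18: 24·16 = 384 ≡ 7, then 7·18 = 126 ≡ 10. So 18^25 ≡ 10 (mod 29).
Hence f⁻¹(18) = 10.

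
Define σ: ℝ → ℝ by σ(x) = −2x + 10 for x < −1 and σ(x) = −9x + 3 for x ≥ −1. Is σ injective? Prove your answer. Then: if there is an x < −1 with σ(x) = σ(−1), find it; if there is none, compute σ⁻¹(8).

Both pieces are strictly decreasing (slopes −2 and −9), so each is injective on its own interval.
The left piece maps (−∞, −1) onto (12, ∞); the right piece maps [−1, ∞) onto (−∞, 12].
These images are disjoint, so no value is attained by both pieces. Therefore σ is injective.
Because the two images are disjoint, no x < −1 has σ(x) = σ(−1), so we compute σ⁻¹(8): 8 lies in (−∞, 12], so solve −9x + 3 = 8: x = (8 − 3)/(−9) = −5/9.

-5/9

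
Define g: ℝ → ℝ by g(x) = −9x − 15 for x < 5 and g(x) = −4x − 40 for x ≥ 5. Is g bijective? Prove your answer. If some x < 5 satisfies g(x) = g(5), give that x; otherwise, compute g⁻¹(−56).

Both pieces are strictly decreasing (slopes −9 and −4), so each is injective on its own interval.
The left piece maps (−∞, 5) onto (−60, ∞); the right piece maps [5, ∞) onto (−∞, −60].
Since −60 = −60, the images partition ℝ: g is injective and surjective, hence bijective.
Because the two images are disjoint, no x < 5 has g(x) = g(5), so we compute g⁻¹(−56): −56 lies in (−60, ∞), so solve −9x − 15 = −56: x = (−56 + 15)/(−9) = 41/9.

41/9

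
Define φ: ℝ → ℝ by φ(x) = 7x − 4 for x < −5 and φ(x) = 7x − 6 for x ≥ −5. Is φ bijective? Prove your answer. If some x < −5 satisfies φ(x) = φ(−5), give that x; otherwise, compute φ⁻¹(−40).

Both pieces are strictly increasing (slopes 7 and 7), so each is injective on its own interval.
The left piece maps (−∞, −5) onto (−∞, −39); the right piece maps [−5, ∞) onto [−41, ∞).
These images overlap. In particular φ(−5) = −41 (right piece), and solving 7x − 4 = −41 on the left piece gives x = −37/7 < −5.
So φ(−37/7) = φ(−5) with −37/7 ≠ −5, and φ is not injective, hence not bijective. This x = −37/7 is the requested value below −5.

-37/7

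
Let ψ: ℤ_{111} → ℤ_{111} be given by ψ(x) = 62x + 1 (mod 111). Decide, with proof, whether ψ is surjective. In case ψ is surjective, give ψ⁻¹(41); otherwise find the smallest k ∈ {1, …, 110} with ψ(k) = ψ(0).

Since gcd(62, 111) = 1, 62 is invertible modulo 111. Euclid's algorithm: 111 = 1·62 + 49, 62 = 1·49 + 13, 49 = 3·13 + 10, 13 = 1·10 + 3, 10 = 3·3 + 1; back-substituting gives 1 = 77·62 − 43·111, so 62⁻¹ ≡ 77 (mod 111).
Then y ↦ 77(y − 1) is a two-sided inverse to ψ, so every y ∈ ℤ_{111} has a preimage.
Thus ψ is surjective.
Since ψ is surjective, we compute ψ⁻¹(41): solve 62x + 1 ≡ 41 (mod 111), i.e. 62x ≡ 40 (mod 111).
Multiplying by 62⁻¹ = 77 gives x ≡ 77·40 = 3080 = 27·111 + 83 ≡ 83 (mod 111).
Check: ψ(83) = 62·83 + 1 = 5147 = 46·111 + 41 ≡ 41 (mod 111).

83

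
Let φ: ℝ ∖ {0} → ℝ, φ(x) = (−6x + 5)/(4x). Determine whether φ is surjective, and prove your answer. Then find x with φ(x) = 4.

If φ(x) = −3/2, cross-multiplying gives 4(−6x + 5) = −6(4x), which simplifies to 20 = 0 — false.  So −3/2 has no preimage and φ is not surjective.
Solving φ(x) = 4: cross-multiplying gives −6x + 5 = 4(4x), which rearranges to −22x = −5, so x = 5/22.

5/22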